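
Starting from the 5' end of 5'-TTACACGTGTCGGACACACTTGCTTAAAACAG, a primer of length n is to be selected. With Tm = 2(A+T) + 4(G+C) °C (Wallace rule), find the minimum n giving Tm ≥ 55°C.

n = 19

First 18 bases: TTACACGTGTCGGACACA → Tm = 54°C (< 55°C)
First 19 bases: TTACACGTGTCGGACACAC → Tm = 58°C (≥ 55°C)
Since every base adds ≥2°C, Tm only increases with n, so the threshold is first crossed at n = 19.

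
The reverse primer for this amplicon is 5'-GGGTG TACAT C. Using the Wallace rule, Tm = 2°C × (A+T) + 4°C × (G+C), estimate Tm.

Scanning the sequence gives C=2, G=4, T=3, A=2.
A+T = 5, G+C = 6
Tm = 2(5) + 4(6) = 10 + 24 = 34°C

34°C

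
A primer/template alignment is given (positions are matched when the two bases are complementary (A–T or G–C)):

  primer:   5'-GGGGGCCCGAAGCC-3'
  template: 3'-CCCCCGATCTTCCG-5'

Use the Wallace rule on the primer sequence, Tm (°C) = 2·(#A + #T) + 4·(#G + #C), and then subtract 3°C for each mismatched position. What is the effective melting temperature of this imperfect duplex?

Primer base counts: A=2, T=0, G=7, C=5 → A+T=2, G+C=12
Perfect-match Tm = 2(2) + 4(12) = 4 + 48 = 52°C
Mismatches (positions where the bases are not complementary): 3 (at positions 7, 8, 13)
Effective Tm = 52 − 3×3 = 52 − 9 = 43°C

43°C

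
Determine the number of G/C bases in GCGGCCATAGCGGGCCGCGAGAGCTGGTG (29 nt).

Scanning the sequence gives A=4, G=14, T=3, C=8.
G+C = 14 + 8 = 22

22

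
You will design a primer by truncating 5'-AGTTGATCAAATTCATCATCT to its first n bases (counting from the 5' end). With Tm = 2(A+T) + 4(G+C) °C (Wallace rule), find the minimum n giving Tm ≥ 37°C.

n = 15

First 14 bases: AGTTGATCAAATTC → Tm = 36°C (< 37°C)
First 15 bases: AGTTGATCAAATTCA → Tm = 38°C (≥ 37°C)
Since every base adds ≥2°C, Tm only increases with n, so the threshold is first crossed at n = 15.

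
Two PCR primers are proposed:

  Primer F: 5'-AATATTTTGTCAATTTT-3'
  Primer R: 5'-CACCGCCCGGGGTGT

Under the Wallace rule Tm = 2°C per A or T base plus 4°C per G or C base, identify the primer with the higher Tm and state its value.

Primer F: A+T=15, G+C=2 → Tm = 2(15)+4(2) = 38°C
Primer R: A+T=3, G+C=12 → Tm = 2(3)+4(12) = 54°C
38°C vs 54°C → primer R is higher.

Primer R, 54°C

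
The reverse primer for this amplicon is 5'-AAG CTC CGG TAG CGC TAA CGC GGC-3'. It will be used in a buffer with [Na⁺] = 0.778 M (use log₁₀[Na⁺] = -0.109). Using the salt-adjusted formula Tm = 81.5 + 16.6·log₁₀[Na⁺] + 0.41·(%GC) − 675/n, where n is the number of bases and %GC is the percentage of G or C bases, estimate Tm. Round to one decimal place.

78.9°C

Length n = 24. Scanning the sequence gives G=8, A=5, C=8, T=3.
G+C = 16, so %GC = 16/24 × 100 = 66.667%
Salt term: 16.6 × (-0.109) = -1.809
GC term: 0.41 × 66.667 = 27.333; length term: −675/24 = −28.125
Tm = 81.5 + (-1.809) + 27.333 − 28.125 = 78.899 → 78.9°C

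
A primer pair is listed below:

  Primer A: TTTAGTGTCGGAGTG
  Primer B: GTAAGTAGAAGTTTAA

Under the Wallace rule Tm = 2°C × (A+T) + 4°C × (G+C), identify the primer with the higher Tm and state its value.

Primer A, 44°C

Primer A: A+T=8, G+C=7 → Tm = 2(8)+4(7) = 44°C
Primer B: A+T=12, G+C=4 → Tm = 2(12)+4(4) = 40°C
44°C vs 40°C → primer A is higher.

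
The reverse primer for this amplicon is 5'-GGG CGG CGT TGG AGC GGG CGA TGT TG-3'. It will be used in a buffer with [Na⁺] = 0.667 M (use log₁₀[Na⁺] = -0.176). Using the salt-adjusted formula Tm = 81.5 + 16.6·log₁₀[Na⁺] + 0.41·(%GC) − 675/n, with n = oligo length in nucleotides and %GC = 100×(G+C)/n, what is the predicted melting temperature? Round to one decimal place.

Length n = 26. Scanning the sequence gives G=15, T=5, C=4, A=2.
G+C = 19, so %GC = 19/26 × 100 = 73.077%
Salt term: 16.6 × (-0.176) = -2.922
GC term: 0.41 × 73.077 = 29.962; length term: −675/26 = −25.962
Tm = 81.5 + (-2.922) + 29.962 − 25.962 = 82.578 → 82.6°C

82.6°C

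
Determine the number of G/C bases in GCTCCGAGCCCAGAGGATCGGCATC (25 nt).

Counting bases: T=3, A=5, C=9, G=8
G+C = 8 + 9 = 17

17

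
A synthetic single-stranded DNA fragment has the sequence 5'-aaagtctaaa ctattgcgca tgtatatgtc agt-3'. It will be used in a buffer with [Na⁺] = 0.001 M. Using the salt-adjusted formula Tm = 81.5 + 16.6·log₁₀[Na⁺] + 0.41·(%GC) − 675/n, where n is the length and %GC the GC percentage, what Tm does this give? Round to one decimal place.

24.9°C

Length n = 33. Base counts: T=11, G=6, C=5, A=11
G+C = 11, so %GC = 11/33 × 100 = 33.333%
Salt term: 16.6 × (-3) = -49.8
GC term: 0.41 × 33.333 = 13.667; length term: −675/33 = −20.455
Tm = 81.5 + (-49.8) + 13.667 − 20.455 = 24.912 → 24.9°C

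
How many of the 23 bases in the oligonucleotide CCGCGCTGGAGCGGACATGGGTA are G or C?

16

Counting bases: G=10, A=4, C=6, T=3
G+C = 10 + 6 = 16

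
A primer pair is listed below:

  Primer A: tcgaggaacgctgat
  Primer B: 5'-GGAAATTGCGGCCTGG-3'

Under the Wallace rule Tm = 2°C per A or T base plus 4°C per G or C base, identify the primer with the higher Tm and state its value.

Primer B, 52°C

Primer A: A+T=7, G+C=8 → Tm = 2(7)+4(8) = 46°C
Primer B: A+T=6, G+C=10 → Tm = 2(6)+4(10) = 52°C
46°C vs 52°C → primer B is higher.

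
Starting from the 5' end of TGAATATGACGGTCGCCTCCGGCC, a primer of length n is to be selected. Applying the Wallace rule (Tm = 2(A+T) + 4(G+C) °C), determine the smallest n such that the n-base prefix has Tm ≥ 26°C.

n = 10

First 9 bases: TGAATATGA → Tm = 22°C (< 26°C)
First 10 bases: TGAATATGAC → Tm = 26°C (≥ 26°C)
Each additional base adds 2°C (A/T) or 4°C (G/C), so Tm is non-decreasing in n; n = 10 is the first length to reach 26°C.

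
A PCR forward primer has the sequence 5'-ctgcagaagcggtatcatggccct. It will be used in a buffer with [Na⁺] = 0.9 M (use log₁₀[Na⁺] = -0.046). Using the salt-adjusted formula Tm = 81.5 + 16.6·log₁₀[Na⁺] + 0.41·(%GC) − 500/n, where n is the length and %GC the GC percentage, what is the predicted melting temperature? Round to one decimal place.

83.8°C

Length n = 24. C=7, G=7, A=5, T=5
G+C = 14, so %GC = 14/24 × 100 = 58.333%
Salt term: 16.6 × (-0.046) = -0.764
GC term: 0.41 × 58.333 = 23.917; length term: −500/24 = −20.833
Tm = 81.5 + (-0.764) + 23.917 − 20.833 = 83.82 → 83.8°C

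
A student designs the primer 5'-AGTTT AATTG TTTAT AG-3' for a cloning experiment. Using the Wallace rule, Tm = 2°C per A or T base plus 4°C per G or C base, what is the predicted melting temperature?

40°C

Base counts: A=5, C=0, G=3, T=9
A+T = 14, G+C = 3
Tm = 2×14 + 4×3 = 40°C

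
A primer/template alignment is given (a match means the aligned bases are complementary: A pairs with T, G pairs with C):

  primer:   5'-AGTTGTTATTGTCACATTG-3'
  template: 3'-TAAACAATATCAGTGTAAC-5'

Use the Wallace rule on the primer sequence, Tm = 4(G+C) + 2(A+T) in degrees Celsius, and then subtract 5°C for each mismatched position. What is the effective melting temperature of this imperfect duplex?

40°C

Primer base counts: A=4, T=9, G=4, C=2 → A+T=13, G+C=6
Perfect-match Tm = 2(13) + 4(6) = 26 + 24 = 50°C
Mismatches (positions where the bases are not complementary): 2 (at positions 2, 10)
Effective Tm = 50 − 2×5 = 50 − 10 = 40°C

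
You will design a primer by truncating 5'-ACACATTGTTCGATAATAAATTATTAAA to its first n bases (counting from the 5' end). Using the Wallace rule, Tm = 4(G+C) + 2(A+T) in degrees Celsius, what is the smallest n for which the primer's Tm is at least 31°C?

n = 12

First 11 bases: ACACATTGTTC → Tm = 30°C (< 31°C)
First 12 bases: ACACATTGTTCG → Tm = 34°C (≥ 31°C)
Since every base adds ≥2°C, Tm only increases with n, so the threshold is first crossed at n = 12.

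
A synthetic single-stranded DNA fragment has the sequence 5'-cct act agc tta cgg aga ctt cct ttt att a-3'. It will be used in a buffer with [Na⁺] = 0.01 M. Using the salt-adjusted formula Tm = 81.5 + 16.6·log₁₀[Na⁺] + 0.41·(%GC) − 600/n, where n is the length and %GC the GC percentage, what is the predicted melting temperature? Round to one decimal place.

44.8°C

Length n = 31. G=4, A=7, C=8, T=12
G+C = 12, so %GC = 12/31 × 100 = 38.71%
Salt term: 16.6 × (-2) = -33.2
GC term: 0.41 × 38.71 = 15.871; length term: −600/31 = −19.355
Tm = 81.5 + (-33.2) + 15.871 − 19.355 = 44.816 → 44.8°C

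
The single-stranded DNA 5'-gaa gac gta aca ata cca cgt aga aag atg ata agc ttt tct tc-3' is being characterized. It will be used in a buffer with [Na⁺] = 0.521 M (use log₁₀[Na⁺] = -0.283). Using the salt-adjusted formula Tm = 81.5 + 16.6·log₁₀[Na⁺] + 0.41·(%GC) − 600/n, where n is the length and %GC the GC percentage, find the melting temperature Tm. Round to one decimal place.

Length n = 44. Scanning the sequence gives A=17, C=8, G=8, T=11.
G+C = 16, so %GC = 16/44 × 100 = 36.364%
Salt term: 16.6 × (-0.283) = -4.698
GC term: 0.41 × 36.364 = 14.909; length term: −600/44 = −13.636
Tm = 81.5 + (-4.698) + 14.909 − 13.636 = 78.075 → 78.1°C

78.1°C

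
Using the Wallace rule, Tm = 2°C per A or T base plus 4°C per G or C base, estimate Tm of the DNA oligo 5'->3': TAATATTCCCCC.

34°C

Scanning the sequence gives T=4, A=3, G=0, C=5.
So N_AT = 7 and N_GC = 5.
Tm = 4·5 + 2·7 = 20 + 14 = 34°C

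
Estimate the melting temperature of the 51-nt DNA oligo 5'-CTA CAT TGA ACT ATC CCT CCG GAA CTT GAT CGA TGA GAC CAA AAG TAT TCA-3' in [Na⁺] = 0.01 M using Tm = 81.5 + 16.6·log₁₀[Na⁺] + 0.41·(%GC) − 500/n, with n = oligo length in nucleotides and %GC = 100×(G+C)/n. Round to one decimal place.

Length n = 51. Counting bases: G=8, T=13, C=13, A=17
G+C = 21, so %GC = 21/51 × 100 = 41.176%
Salt term: 16.6 × (-2) = -33.2
GC term: 0.41 × 41.176 = 16.882; length term: −500/51 = −9.804
Tm = 81.5 + (-33.2) + 16.882 − 9.804 = 55.378 → 55.4°C

55.4°C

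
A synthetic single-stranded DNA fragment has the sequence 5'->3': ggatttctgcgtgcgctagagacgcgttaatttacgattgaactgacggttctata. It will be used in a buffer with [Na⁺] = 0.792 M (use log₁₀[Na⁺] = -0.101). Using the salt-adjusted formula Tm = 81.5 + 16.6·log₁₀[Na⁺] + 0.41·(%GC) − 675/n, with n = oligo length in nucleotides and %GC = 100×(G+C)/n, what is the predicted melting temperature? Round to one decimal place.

86.1°C

Length n = 56. Base counts: T=18, A=13, C=10, G=15
G+C = 25, so %GC = 25/56 × 100 = 44.643%
Salt term: 16.6 × (-0.101) = -1.677
GC term: 0.41 × 44.643 = 18.304; length term: −675/56 = −12.054
Tm = 81.5 + (-1.677) + 18.304 − 12.054 = 86.073 → 86.1°C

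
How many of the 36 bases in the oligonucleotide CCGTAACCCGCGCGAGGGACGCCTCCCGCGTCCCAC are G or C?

Counting bases: A=5, G=10, T=3, C=18
Total G or C: 10 + 18 = 28

28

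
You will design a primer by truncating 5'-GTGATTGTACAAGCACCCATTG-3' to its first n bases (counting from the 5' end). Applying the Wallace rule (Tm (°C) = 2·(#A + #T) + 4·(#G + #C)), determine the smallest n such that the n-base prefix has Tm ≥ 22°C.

n = 8

First 7 bases: GTGATTG → Tm = 20°C (< 22°C)
First 8 bases: GTGATTGT → Tm = 22°C (≥ 22°C)
Each additional base adds 2°C (A/T) or 4°C (G/C), so Tm is non-decreasing in n; n = 8 is the first length to reach 22°C.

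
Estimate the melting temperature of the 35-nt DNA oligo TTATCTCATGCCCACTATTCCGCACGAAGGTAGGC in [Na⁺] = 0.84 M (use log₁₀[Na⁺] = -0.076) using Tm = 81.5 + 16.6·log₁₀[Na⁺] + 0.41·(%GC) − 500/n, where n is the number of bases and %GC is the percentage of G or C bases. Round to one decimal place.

Length n = 35. Base counts: T=9, G=7, C=11, A=8
G+C = 18, so %GC = 18/35 × 100 = 51.429%
Salt term: 16.6 × (-0.076) = -1.262
GC term: 0.41 × 51.429 = 21.086; length term: −500/35 = −14.286
Tm = 81.5 + (-1.262) + 21.086 − 14.286 = 87.038 → 87.0°C

87.0°C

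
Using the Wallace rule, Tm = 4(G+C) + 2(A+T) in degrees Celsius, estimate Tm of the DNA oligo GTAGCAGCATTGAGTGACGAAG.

Scanning the sequence gives G=8, T=4, A=7, C=3.
AT pairs contribute 11, GC pairs contribute 11.
Tm = 2×11 + 4×11 = 66°C

66°C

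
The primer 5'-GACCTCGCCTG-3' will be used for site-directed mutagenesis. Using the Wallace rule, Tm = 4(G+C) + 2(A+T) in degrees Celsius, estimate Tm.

38°C

A=1, G=3, T=2, C=5
A+T = 3, G+C = 8
Tm = 2(3) + 4(8) = 6 + 32 = 38°C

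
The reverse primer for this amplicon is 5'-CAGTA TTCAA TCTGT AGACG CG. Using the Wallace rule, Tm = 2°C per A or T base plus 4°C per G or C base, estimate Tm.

64°C

Counting bases: A=6, C=5, T=6, G=5
AT pairs contribute 12, GC pairs contribute 10.
Tm = 4·10 + 2·12 = 40 + 24 = 64°C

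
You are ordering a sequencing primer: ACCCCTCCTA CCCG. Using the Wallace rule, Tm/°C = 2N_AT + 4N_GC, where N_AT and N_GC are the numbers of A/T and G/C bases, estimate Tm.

48°C

Base counts: C=9, G=1, T=2, A=2
A+T = 4, G+C = 10
Tm = 4·10 + 2·4 = 40 + 8 = 48°C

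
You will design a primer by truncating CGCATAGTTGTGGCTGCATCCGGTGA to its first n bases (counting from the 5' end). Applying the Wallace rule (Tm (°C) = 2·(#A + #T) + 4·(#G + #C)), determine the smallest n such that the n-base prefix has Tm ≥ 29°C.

First 9 bases: CGCATAGTT → Tm = 26°C (< 29°C)
First 10 bases: CGCATAGTTG → Tm = 30°C (≥ 29°C)
Each additional base adds 2°C (A/T) or 4°C (G/C), so Tm is non-decreasing in n; n = 10 is the first length to reach 29°C.

n = 10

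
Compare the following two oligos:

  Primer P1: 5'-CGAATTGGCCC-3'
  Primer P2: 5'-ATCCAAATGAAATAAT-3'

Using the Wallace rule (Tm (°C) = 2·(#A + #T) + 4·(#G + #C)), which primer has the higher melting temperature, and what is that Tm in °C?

Primer P2, 38°C

Primer P1: A+T=4, G+C=7 → Tm = 2(4)+4(7) = 36°C
Primer P2: A+T=13, G+C=3 → Tm = 2(13)+4(3) = 38°C
36°C vs 38°C → primer P2 is higher.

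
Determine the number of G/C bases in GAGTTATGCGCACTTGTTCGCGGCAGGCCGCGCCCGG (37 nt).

26

Base counts: C=12, G=14, A=4, T=7
G+C = 14 + 12 = 26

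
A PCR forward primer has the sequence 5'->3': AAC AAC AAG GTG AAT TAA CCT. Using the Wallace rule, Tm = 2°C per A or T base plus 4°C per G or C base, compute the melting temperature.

56°C

Base counts: T=4, A=10, C=4, G=3
So N_AT = 14 and N_GC = 7.
Tm = 2×14 + 4×7 = 56°C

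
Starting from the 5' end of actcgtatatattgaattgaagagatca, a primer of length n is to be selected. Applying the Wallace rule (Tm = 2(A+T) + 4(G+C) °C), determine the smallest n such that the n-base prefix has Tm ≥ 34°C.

n = 14

First 13 bases: ACTCGTATATATT → Tm = 32°C (< 34°C)
First 14 bases: ACTCGTATATATTG → Tm = 36°C (≥ 34°C)
Since every base adds ≥2°C, Tm only increases with n, so the threshold is first crossed at n = 14.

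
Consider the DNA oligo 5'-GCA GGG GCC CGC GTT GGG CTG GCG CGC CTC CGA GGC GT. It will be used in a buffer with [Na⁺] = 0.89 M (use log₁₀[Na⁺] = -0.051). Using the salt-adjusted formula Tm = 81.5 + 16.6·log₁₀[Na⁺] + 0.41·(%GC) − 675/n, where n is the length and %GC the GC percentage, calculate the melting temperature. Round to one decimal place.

Length n = 38. Counting bases: T=5, C=13, A=2, G=18
G+C = 31, so %GC = 31/38 × 100 = 81.579%
Salt term: 16.6 × (-0.051) = -0.847
GC term: 0.41 × 81.579 = 33.447; length term: −675/38 = −17.763
Tm = 81.5 + (-0.847) + 33.447 − 17.763 = 96.337 → 96.3°C

96.3°C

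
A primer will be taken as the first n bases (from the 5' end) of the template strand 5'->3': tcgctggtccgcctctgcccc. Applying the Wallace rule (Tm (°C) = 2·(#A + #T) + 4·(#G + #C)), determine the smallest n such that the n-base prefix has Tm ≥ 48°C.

First 13 bases: TCGCTGGTCCGCC → Tm = 46°C (< 48°C)
First 14 bases: TCGCTGGTCCGCCT → Tm = 48°C (≥ 48°C)
Since every base adds ≥2°C, Tm only increases with n, so the threshold is first crossed at n = 14.

n = 14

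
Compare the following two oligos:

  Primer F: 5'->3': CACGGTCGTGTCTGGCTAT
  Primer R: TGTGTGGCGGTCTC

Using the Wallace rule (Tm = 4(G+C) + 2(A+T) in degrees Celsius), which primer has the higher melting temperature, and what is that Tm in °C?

Primer F, 60°C

Primer F: A+T=8, G+C=11 → Tm = 2(8)+4(11) = 60°C
Primer R: A+T=5, G+C=9 → Tm = 2(5)+4(9) = 46°C
60°C vs 46°C → primer F is higher.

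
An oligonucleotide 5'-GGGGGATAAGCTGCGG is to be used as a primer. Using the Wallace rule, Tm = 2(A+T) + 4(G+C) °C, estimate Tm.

54°C

Counting bases: C=2, T=2, G=9, A=3
A+T = 5, G+C = 11
Tm = 4·11 + 2·5 = 44 + 10 = 54°C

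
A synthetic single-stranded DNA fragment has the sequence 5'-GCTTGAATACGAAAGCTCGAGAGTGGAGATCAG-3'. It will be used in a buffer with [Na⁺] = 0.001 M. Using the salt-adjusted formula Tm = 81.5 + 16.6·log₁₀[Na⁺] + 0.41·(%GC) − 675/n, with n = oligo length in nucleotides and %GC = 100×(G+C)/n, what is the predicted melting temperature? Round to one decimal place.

31.1°C

Length n = 33. Scanning the sequence gives C=5, T=6, A=11, G=11.
G+C = 16, so %GC = 16/33 × 100 = 48.485%
Salt term: 16.6 × (-3) = -49.8
GC term: 0.41 × 48.485 = 19.879; length term: −675/33 = −20.455
Tm = 81.5 + (-49.8) + 19.879 − 20.455 = 31.124 → 31.1°C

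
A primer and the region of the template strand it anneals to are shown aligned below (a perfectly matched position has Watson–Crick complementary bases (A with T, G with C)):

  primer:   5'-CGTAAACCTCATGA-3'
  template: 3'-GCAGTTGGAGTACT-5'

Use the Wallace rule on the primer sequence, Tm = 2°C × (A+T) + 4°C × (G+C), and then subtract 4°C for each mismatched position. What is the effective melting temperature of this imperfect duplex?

36°C

Primer base counts: A=5, T=3, G=2, C=4 → A+T=8, G+C=6
Perfect-match Tm = 2(8) + 4(6) = 16 + 24 = 40°C
Mismatches (positions where the bases are not complementary): 1 (at position 4)
Effective Tm = 40 − 1×4 = 40 − 4 = 36°C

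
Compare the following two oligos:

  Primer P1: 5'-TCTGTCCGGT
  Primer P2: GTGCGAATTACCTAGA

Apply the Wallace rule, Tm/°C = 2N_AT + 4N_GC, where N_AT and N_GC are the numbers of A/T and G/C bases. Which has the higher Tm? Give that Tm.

Primer P2, 46°C

Primer P1: A+T=4, G+C=6 → Tm = 2(4)+4(6) = 32°C
Primer P2: A+T=9, G+C=7 → Tm = 2(9)+4(7) = 46°C
32°C vs 46°C → primer P2 is higher.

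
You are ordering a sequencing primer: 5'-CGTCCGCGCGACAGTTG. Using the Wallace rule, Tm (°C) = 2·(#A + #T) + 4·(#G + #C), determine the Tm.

58°C

Base counts: A=2, G=6, C=6, T=3
A+T = 5, G+C = 12
Tm = 2×5 + 4×12 = 58°C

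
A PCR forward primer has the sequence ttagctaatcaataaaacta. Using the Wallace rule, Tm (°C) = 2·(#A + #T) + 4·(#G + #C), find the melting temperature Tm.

48°C

Counting bases: T=6, A=10, C=3, G=1
So N_AT = 16 and N_GC = 4.
Tm = 2(16) + 4(4) = 32 + 16 = 48°C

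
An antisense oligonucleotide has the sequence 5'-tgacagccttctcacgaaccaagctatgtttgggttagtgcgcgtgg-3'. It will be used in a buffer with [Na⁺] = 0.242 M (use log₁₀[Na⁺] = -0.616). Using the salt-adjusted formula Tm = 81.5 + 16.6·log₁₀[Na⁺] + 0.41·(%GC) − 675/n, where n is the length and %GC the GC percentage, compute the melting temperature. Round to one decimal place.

Length n = 47. Base counts: T=13, A=9, G=14, C=11
G+C = 25, so %GC = 25/47 × 100 = 53.191%
Salt term: 16.6 × (-0.616) = -10.226
GC term: 0.41 × 53.191 = 21.808; length term: −675/47 = −14.362
Tm = 81.5 + (-10.226) + 21.808 − 14.362 = 78.72 → 78.7°C

78.7°C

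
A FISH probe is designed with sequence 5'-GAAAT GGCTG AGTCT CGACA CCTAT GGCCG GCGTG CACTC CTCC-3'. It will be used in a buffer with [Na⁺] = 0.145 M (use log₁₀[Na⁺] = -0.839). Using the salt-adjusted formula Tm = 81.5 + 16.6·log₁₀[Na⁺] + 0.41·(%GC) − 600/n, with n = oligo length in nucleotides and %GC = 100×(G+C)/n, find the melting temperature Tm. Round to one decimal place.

79.1°C

Length n = 44. Counting bases: C=15, T=9, A=8, G=12
G+C = 27, so %GC = 27/44 × 100 = 61.364%
Salt term: 16.6 × (-0.839) = -13.927
GC term: 0.41 × 61.364 = 25.159; length term: −600/44 = −13.636
Tm = 81.5 + (-13.927) + 25.159 − 13.636 = 79.096 → 79.1°C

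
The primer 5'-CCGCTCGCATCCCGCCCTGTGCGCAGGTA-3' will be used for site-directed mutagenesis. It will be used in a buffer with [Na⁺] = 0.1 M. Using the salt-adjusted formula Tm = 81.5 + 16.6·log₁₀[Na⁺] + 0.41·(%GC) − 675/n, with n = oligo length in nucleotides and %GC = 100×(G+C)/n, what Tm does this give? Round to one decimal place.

Length n = 29. Counting bases: C=13, T=5, A=3, G=8
G+C = 21, so %GC = 21/29 × 100 = 72.414%
Salt term: 16.6 × (-1) = -16.6
GC term: 0.41 × 72.414 = 29.69; length term: −675/29 = −23.276
Tm = 81.5 + (-16.6) + 29.69 − 23.276 = 71.314 → 71.3°C

71.3°C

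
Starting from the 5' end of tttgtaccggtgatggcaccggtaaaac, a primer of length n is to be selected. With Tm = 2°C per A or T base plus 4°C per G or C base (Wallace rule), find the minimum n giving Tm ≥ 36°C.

n = 12

First 11 bases: TTTGTACCGGT → Tm = 32°C (< 36°C)
First 12 bases: TTTGTACCGGTG → Tm = 36°C (≥ 36°C)
Since every base adds ≥2°C, Tm only increases with n, so the threshold is first crossed at n = 12.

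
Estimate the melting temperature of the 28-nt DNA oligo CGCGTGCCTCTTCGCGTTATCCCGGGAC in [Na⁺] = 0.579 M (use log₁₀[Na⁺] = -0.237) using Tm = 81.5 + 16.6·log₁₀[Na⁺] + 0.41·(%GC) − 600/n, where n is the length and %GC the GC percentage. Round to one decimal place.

84.0°C

Length n = 28. Scanning the sequence gives T=7, G=8, A=2, C=11.
G+C = 19, so %GC = 19/28 × 100 = 67.857%
Salt term: 16.6 × (-0.237) = -3.934
GC term: 0.41 × 67.857 = 27.821; length term: −600/28 = −21.429
Tm = 81.5 + (-3.934) + 27.821 − 21.429 = 83.958 → 84.0°C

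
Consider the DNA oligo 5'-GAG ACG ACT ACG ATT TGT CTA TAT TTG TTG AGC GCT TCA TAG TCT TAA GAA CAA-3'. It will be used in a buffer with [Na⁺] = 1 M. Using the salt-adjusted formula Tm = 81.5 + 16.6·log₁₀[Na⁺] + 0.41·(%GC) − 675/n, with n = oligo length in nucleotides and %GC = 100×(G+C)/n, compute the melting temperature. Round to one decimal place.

Length n = 54. Scanning the sequence gives G=11, T=18, C=9, A=16.
G+C = 20, so %GC = 20/54 × 100 = 37.037%
Salt term: 16.6 × (0) = 0
GC term: 0.41 × 37.037 = 15.185; length term: −675/54 = −12.5
Tm = 81.5 + (0) + 15.185 − 12.5 = 84.185 → 84.2°C

84.2°C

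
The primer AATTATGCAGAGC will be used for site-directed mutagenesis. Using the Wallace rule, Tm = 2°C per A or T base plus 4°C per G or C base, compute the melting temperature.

36°C

Scanning the sequence gives A=5, T=3, C=2, G=3.
AT pairs contribute 8, GC pairs contribute 5.
Tm = 4·5 + 2·8 = 20 + 16 = 36°C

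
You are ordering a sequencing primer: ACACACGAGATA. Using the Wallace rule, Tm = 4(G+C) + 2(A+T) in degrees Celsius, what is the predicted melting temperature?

34°C

Scanning the sequence gives T=1, A=6, C=3, G=2.
So N_AT = 7 and N_GC = 5.
Tm = 2(7) + 4(5) = 14 + 20 = 34°C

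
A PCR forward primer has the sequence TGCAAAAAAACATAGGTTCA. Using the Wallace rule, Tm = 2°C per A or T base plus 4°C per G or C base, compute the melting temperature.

Scanning the sequence gives C=3, A=10, G=3, T=4.
AT pairs contribute 14, GC pairs contribute 6.
Tm = 2(14) + 4(6) = 28 + 24 = 52°C

52°C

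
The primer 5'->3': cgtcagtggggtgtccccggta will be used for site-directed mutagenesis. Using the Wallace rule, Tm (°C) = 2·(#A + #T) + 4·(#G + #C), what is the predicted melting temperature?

74°C

Scanning the sequence gives C=6, A=2, G=9, T=5.
AT pairs contribute 7, GC pairs contribute 15.
Tm = 4·15 + 2·7 = 60 + 14 = 74°C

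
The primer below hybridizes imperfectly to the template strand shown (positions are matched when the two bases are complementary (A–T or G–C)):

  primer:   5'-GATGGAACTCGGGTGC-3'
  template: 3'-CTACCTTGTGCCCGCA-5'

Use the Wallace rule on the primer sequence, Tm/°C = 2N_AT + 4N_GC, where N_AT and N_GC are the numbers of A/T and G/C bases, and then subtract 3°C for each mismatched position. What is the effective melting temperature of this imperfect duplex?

43°C

Primer base counts: A=3, T=3, G=7, C=3 → A+T=6, G+C=10
Perfect-match Tm = 2(6) + 4(10) = 12 + 40 = 52°C
Mismatches (positions where the bases are not complementary): 3 (at positions 9, 14, 16)
Effective Tm = 52 − 3×3 = 52 − 9 = 43°C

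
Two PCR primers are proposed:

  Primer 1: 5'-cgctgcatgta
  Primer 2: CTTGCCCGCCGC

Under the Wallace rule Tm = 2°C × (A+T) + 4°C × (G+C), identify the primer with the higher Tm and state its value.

Primer 1: A+T=5, G+C=6 → Tm = 2(5)+4(6) = 34°C
Primer 2: A+T=2, G+C=10 → Tm = 2(2)+4(10) = 44°C
34°C vs 44°C → primer 2 is higher.

Primer 2, 44°C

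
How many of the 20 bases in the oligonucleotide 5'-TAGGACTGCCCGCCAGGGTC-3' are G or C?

Scanning the sequence gives G=7, A=3, C=7, T=3.
G+C = 7 + 7 = 14

14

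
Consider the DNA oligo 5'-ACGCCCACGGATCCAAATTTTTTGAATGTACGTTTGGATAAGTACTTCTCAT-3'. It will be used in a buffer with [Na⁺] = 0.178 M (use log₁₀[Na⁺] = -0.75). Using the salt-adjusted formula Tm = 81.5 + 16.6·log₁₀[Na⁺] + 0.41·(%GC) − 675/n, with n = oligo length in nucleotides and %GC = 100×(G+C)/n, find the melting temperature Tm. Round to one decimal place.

71.8°C

Length n = 52. T=18, A=14, G=9, C=11
G+C = 20, so %GC = 20/52 × 100 = 38.462%
Salt term: 16.6 × (-0.75) = -12.45
GC term: 0.41 × 38.462 = 15.769; length term: −675/52 = −12.981
Tm = 81.5 + (-12.45) + 15.769 − 12.981 = 71.838 → 71.8°C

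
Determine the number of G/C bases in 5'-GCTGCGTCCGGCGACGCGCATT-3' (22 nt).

C=8, G=8, A=2, T=4
G+C = 8 + 8 = 16

16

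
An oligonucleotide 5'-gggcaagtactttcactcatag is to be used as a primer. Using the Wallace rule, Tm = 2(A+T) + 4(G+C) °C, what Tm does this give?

64°C

Scanning the sequence gives T=6, G=5, C=5, A=6.
A+T = 12, G+C = 10
Tm = 2×12 + 4×10 = 64°C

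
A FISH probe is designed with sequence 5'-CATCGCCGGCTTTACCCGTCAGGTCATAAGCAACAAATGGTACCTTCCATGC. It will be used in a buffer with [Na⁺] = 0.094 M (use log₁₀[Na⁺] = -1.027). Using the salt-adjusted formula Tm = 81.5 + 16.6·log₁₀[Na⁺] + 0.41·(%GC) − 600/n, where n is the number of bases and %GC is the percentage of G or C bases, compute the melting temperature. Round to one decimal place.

Length n = 52. Scanning the sequence gives C=17, T=12, A=13, G=10.
G+C = 27, so %GC = 27/52 × 100 = 51.923%
Salt term: 16.6 × (-1.027) = -17.048
GC term: 0.41 × 51.923 = 21.288; length term: −600/52 = −11.538
Tm = 81.5 + (-17.048) + 21.288 − 11.538 = 74.202 → 74.2°C

74.2°C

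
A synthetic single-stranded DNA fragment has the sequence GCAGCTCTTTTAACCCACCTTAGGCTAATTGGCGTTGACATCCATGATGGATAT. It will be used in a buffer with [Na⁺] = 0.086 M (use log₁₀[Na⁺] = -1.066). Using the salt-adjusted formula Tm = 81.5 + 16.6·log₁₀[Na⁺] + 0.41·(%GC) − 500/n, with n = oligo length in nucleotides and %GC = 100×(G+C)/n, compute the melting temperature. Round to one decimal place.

Length n = 54. Base counts: T=17, C=13, A=13, G=11
G+C = 24, so %GC = 24/54 × 100 = 44.444%
Salt term: 16.6 × (-1.066) = -17.696
GC term: 0.41 × 44.444 = 18.222; length term: −500/54 = −9.259
Tm = 81.5 + (-17.696) + 18.222 − 9.259 = 72.767 → 72.8°C

72.8°C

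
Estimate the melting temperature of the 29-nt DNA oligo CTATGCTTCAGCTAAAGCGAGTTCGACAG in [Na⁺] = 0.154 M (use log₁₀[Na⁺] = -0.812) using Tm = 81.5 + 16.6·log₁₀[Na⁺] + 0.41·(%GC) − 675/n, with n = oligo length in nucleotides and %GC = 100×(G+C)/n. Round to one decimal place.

64.5°C

Length n = 29. G=7, A=8, C=7, T=7
G+C = 14, so %GC = 14/29 × 100 = 48.276%
Salt term: 16.6 × (-0.812) = -13.479
GC term: 0.41 × 48.276 = 19.793; length term: −675/29 = −23.276
Tm = 81.5 + (-13.479) + 19.793 − 23.276 = 64.538 → 64.5°C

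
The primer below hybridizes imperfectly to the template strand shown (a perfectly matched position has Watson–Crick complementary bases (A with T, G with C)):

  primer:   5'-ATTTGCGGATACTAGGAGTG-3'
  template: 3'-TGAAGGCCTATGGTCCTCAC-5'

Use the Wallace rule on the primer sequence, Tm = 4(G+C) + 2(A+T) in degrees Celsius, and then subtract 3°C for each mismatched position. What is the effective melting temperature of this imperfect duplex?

Primer base counts: A=5, T=6, G=7, C=2 → A+T=11, G+C=9
Perfect-match Tm = 2(11) + 4(9) = 22 + 36 = 58°C
Mismatches (positions where the bases are not complementary): 3 (at positions 2, 5, 13)
Effective Tm = 58 − 3×3 = 58 − 9 = 49°C

49°C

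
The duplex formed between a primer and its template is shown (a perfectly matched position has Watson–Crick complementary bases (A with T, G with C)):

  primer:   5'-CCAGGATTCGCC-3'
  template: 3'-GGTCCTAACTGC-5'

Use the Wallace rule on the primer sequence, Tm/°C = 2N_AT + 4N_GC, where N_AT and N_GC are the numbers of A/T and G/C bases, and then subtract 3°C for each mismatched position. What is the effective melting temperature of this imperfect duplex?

31°C

Primer base counts: A=2, T=2, G=3, C=5 → A+T=4, G+C=8
Perfect-match Tm = 2(4) + 4(8) = 8 + 32 = 40°C
Mismatches (positions where the bases are not complementary): 3 (at positions 9, 10, 12)
Effective Tm = 40 − 3×3 = 40 − 9 = 31°C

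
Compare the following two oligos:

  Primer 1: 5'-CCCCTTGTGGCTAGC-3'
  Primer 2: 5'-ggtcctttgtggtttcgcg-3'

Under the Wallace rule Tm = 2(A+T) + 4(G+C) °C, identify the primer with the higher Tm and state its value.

Primer 1: A+T=5, G+C=10 → Tm = 2(5)+4(10) = 50°C
Primer 2: A+T=8, G+C=11 → Tm = 2(8)+4(11) = 60°C
50°C vs 60°C → primer 2 is higher.

Primer 2, 60°C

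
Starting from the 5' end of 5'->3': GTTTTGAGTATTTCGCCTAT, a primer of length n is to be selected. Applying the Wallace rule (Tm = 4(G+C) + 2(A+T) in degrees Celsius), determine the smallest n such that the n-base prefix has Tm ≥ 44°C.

n = 16

First 15 bases: GTTTTGAGTATTTCG → Tm = 40°C (< 44°C)
First 16 bases: GTTTTGAGTATTTCGC → Tm = 44°C (≥ 44°C)
Since every base adds ≥2°C, Tm only increases with n, so the threshold is first crossed at n = 16.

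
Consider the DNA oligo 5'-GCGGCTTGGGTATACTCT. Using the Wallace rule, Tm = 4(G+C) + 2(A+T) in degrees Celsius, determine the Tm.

Base counts: C=4, A=2, G=6, T=6
A+T = 8, G+C = 10
Tm = 4·10 + 2·8 = 40 + 16 = 56°C

56°C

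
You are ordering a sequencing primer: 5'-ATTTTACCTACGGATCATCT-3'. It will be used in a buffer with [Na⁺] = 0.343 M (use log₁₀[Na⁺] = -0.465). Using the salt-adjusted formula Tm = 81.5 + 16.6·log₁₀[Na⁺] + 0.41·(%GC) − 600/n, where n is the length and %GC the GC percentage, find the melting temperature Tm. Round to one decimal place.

Length n = 20. T=8, A=5, G=2, C=5
G+C = 7, so %GC = 7/20 × 100 = 35%
Salt term: 16.6 × (-0.465) = -7.719
GC term: 0.41 × 35 = 14.35; length term: −600/20 = −30
Tm = 81.5 + (-7.719) + 14.35 − 30 = 58.131 → 58.1°C

58.1°C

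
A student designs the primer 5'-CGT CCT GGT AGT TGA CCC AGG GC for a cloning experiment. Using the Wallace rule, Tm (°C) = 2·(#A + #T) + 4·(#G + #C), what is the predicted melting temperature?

76°C

Counting bases: A=3, C=7, T=5, G=8
AT pairs contribute 8, GC pairs contribute 15.
Tm = 2(8) + 4(15) = 16 + 60 = 76°C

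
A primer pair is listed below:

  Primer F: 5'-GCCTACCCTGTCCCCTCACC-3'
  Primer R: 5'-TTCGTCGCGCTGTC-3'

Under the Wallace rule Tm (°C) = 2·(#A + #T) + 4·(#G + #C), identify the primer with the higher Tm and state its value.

Primer F, 68°C

Primer F: A+T=6, G+C=14 → Tm = 2(6)+4(14) = 68°C
Primer R: A+T=5, G+C=9 → Tm = 2(5)+4(9) = 46°C
68°C vs 46°C → primer F is higher.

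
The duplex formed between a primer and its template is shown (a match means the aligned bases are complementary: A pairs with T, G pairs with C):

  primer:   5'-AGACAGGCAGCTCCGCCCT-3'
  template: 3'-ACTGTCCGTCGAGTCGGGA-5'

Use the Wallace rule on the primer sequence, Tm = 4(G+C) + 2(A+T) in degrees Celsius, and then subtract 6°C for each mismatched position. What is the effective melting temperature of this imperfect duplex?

52°C

Primer base counts: A=4, T=2, G=5, C=8 → A+T=6, G+C=13
Perfect-match Tm = 2(6) + 4(13) = 12 + 52 = 64°C
Mismatches (positions where the bases are not complementary): 2 (at positions 1, 14)
Effective Tm = 64 − 2×6 = 64 − 12 = 52°C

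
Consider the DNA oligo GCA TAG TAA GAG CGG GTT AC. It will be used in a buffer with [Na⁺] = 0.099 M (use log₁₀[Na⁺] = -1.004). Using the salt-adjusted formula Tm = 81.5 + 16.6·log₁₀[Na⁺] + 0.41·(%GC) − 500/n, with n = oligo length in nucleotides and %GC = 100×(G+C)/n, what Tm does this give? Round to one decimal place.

Length n = 20. C=3, A=6, G=7, T=4
G+C = 10, so %GC = 10/20 × 100 = 50%
Salt term: 16.6 × (-1.004) = -16.666
GC term: 0.41 × 50 = 20.5; length term: −500/20 = −25
Tm = 81.5 + (-16.666) + 20.5 − 25 = 60.334 → 60.3°C

60.3°C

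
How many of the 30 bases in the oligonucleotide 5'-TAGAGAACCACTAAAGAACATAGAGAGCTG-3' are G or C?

12

Counting bases: G=7, A=14, T=4, C=5
Total G or C: 7 + 5 = 12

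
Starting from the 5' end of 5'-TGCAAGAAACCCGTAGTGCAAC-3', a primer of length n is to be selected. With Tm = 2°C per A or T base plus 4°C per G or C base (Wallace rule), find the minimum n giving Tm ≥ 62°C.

n = 21

First 20 bases: TGCAAGAAACCCGTAGTGCA → Tm = 60°C (< 62°C)
First 21 bases: TGCAAGAAACCCGTAGTGCAA → Tm = 62°C (≥ 62°C)
Since every base adds ≥2°C, Tm only increases with n, so the threshold is first crossed at n = 21.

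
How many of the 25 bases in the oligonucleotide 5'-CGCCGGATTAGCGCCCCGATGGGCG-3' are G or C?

19

Scanning the sequence gives C=9, A=3, G=10, T=3.
Total G or C: 10 + 9 = 19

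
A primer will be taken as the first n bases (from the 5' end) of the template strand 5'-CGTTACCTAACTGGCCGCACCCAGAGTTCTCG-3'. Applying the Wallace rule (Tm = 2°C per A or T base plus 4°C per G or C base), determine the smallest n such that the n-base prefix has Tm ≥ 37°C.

First 12 bases: CGTTACCTAACT → Tm = 34°C (< 37°C)
First 13 bases: CGTTACCTAACTG → Tm = 38°C (≥ 37°C)
Each additional base adds 2°C (A/T) or 4°C (G/C), so Tm is non-decreasing in n; n = 13 is the first length to reach 37°C.

n = 13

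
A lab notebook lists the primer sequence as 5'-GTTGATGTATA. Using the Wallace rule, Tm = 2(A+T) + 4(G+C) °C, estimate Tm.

28°C

Base counts: C=0, G=3, T=5, A=3
A+T = 8, G+C = 3
Tm = 4·3 + 2·8 = 12 + 16 = 28°C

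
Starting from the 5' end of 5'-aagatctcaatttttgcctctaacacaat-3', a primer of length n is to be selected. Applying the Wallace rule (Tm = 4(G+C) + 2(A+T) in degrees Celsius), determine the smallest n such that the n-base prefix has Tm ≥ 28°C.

n = 11

First 10 bases: AAGATCTCAA → Tm = 26°C (< 28°C)
First 11 bases: AAGATCTCAAT → Tm = 28°C (≥ 28°C)
Each additional base adds 2°C (A/T) or 4°C (G/C), so Tm is non-decreasing in n; n = 11 is the first length to reach 28°C.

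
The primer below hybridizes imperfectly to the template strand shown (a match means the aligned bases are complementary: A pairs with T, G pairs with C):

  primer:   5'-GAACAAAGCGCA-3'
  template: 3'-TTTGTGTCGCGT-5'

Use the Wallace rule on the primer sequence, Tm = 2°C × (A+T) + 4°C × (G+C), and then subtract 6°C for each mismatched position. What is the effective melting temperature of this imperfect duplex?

Primer base counts: A=6, T=0, G=3, C=3 → A+T=6, G+C=6
Perfect-match Tm = 2(6) + 4(6) = 12 + 24 = 36°C
Mismatches (positions where the bases are not complementary): 2 (at positions 1, 6)
Effective Tm = 36 − 2×6 = 36 − 12 = 24°C

24°C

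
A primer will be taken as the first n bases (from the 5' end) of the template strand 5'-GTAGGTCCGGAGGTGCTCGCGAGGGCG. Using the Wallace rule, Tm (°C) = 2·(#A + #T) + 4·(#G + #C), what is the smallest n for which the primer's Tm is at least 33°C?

First 9 bases: GTAGGTCCG → Tm = 30°C (< 33°C)
First 10 bases: GTAGGTCCGG → Tm = 34°C (≥ 33°C)
Each additional base adds 2°C (A/T) or 4°C (G/C), so Tm is non-decreasing in n; n = 10 is the first length to reach 33°C.

n = 10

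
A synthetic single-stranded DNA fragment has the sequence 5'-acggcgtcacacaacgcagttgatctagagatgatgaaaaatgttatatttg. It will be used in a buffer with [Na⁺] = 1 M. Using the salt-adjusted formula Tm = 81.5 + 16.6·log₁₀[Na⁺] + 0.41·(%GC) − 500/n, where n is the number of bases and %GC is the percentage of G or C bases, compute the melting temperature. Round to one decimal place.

Length n = 52. Base counts: C=8, G=12, T=14, A=18
G+C = 20, so %GC = 20/52 × 100 = 38.462%
Salt term: 16.6 × (0) = 0
GC term: 0.41 × 38.462 = 15.769; length term: −500/52 = −9.615
Tm = 81.5 + (0) + 15.769 − 9.615 = 87.654 → 87.7°C

87.7°C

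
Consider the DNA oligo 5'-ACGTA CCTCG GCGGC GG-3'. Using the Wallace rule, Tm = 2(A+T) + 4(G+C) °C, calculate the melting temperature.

G=7, A=2, T=2, C=6
So N_AT = 4 and N_GC = 13.
Tm = 4·13 + 2·4 = 52 + 8 = 60°C

60°C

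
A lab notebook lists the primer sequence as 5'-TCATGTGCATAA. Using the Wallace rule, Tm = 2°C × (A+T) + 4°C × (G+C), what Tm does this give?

Scanning the sequence gives A=4, C=2, G=2, T=4.
So N_AT = 8 and N_GC = 4.
Tm = 4·4 + 2·8 = 16 + 16 = 32°C

32°C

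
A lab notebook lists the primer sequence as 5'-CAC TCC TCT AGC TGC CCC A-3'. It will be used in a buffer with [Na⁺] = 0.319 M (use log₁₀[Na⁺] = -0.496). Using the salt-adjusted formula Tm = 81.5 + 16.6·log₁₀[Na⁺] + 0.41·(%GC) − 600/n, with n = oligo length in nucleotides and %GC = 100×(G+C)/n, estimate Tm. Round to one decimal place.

67.6°C

Length n = 19. Base counts: T=4, C=10, A=3, G=2
G+C = 12, so %GC = 12/19 × 100 = 63.158%
Salt term: 16.6 × (-0.496) = -8.234
GC term: 0.41 × 63.158 = 25.895; length term: −600/19 = −31.579
Tm = 81.5 + (-8.234) + 25.895 − 31.579 = 67.582 → 67.6°C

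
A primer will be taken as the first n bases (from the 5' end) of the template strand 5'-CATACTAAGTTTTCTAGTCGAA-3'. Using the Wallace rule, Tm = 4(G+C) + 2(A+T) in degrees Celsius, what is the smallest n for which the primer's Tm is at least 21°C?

n = 9

First 8 bases: CATACTAA → Tm = 20°C (< 21°C)
First 9 bases: CATACTAAG → Tm = 24°C (≥ 21°C)
Since every base adds ≥2°C, Tm only increases with n, so the threshold is first crossed at n = 9.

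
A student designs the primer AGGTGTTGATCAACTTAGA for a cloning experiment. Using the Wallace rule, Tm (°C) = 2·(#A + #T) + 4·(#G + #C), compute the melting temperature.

A=6, C=2, G=5, T=6
AT pairs contribute 12, GC pairs contribute 7.
Tm = 4·7 + 2·12 = 28 + 24 = 52°C

52°C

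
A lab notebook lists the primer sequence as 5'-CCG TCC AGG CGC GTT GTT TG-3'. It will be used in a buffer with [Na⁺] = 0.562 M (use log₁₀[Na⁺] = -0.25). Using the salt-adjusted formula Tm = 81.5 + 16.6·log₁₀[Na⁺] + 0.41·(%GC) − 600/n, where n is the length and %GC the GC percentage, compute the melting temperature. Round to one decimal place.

74.0°C

Length n = 20. C=6, G=7, T=6, A=1
G+C = 13, so %GC = 13/20 × 100 = 65%
Salt term: 16.6 × (-0.25) = -4.15
GC term: 0.41 × 65 = 26.65; length term: −600/20 = −30
Tm = 81.5 + (-4.15) + 26.65 − 30 = 74 → 74.0°C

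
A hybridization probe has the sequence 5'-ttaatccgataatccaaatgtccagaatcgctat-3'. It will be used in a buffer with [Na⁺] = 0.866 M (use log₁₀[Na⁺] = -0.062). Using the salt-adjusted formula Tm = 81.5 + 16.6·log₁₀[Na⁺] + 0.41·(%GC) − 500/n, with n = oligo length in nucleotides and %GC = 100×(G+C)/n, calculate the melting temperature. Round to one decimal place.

80.2°C

Length n = 34. Scanning the sequence gives C=8, T=10, A=12, G=4.
G+C = 12, so %GC = 12/34 × 100 = 35.294%
Salt term: 16.6 × (-0.062) = -1.029
GC term: 0.41 × 35.294 = 14.471; length term: −500/34 = −14.706
Tm = 81.5 + (-1.029) + 14.471 − 14.706 = 80.236 → 80.2°C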